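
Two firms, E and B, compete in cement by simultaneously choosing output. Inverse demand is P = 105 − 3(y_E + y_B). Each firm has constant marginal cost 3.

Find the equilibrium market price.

37

Firm E's profit: π = y_E(105 − 3(y_E + y_B)) − 3y_E.
∂π/∂y_E = 102 − 6y_E − 3y_B = 0, so y_E = 17 − 0.5y_B.
Setting y_E = y_B in the reaction function: y_E = 17 − 0.5y_E, so y_E = 17 / 1.5 = 34/3.
Equilibrium price: P = 105 − 3·(68/3) = 37.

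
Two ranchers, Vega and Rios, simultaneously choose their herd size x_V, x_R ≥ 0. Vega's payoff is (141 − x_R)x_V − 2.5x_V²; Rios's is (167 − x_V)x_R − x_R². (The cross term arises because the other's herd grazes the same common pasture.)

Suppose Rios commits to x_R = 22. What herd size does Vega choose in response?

Expanding Vega's payoff: 141x_V − x_Rx_V − 2.5x_V².
∂π/∂x_V = 141 − x_R − 5x_V = 0, so x_V = 28.2 − 0.2x_R.
At x_R = 22: x_V = 28.2 − 0.2·22 = 23.8.

23.8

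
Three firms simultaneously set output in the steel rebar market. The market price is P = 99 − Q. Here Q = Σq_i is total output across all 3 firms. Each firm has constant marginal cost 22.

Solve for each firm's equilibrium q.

19.25

A representative firm's profit is π_i = q_i(99 − Q) − 22q_i, with Q = q_i + Σ_{j≠i} q_j.
First-order condition: 77 − 2q_i − Σ_{j≠i} q_j = 0.
With identical firms, set every q_j = q: then 77 − 2q − 2q = 0, i.e. q = 77/4 = 19.25.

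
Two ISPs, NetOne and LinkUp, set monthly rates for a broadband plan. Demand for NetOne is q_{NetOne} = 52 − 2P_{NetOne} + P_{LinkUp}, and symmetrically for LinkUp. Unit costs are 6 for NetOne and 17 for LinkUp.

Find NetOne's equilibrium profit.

NetOne's profit: π = (P_{NetOne} − 6)(52 − 2P_{NetOne} + P_{LinkUp}).
∂π/∂P_{NetOne} = 64 − 4P_{NetOne} + P_{LinkUp} = 0 ⇒ P_{NetOne} = 16 + 0.25P_{LinkUp}.
Similarly P_{LinkUp} = 21.5 + 0.25P_{NetOne}.
Plugging P_{LinkUp} into NetOne's best response: P_{NetOne} = 16 + 0.25(21.5 + 0.25P_{NetOne}) ⇒ 0.9375P_{NetOne} = 21.375, so P_{NetOne} = 22.8.
Then P_{LinkUp} = 21.5 + 0.25·22.8 = 27.2.
q_{NetOne} = 52 − 2·22.8 + 27.2 = 33.6.
Profit = (22.8 − 6)·33.6 = 564.48.

564.48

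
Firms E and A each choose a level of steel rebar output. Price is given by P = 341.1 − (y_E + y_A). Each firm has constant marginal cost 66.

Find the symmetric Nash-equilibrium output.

Firm E's profit: π = y_E(341.1 − (y_E + y_A)) − 66y_E.
∂π/∂y_E = 275.1 − 2y_E − y_A = 0, so y_E = 137.55 − 0.5y_A.
The game is symmetric, so in equilibrium y_A = y_E: the reaction function gives 1.5y_E = 137.55, hence y_E = 91.7.

91.7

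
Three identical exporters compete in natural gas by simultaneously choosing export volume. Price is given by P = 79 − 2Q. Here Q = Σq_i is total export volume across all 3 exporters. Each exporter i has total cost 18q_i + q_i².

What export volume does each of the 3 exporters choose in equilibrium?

A representative exporter's profit is π_i = q_i(79 − 2Q) − 18q_i − q_i², with Q = q_i + Σ_{j≠i} q_j.
First-order condition: 61 − 6q_i − 2Σ_{j≠i} q_j = 0.
Imposing symmetry (q_j = q for all j) turns Σ_{j≠i} q_j into 2q, so 61 = 10q and q = 6.1.

6.1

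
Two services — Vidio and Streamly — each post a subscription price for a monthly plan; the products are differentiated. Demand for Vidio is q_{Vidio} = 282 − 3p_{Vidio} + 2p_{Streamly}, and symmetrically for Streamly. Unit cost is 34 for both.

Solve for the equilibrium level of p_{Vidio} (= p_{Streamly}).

Vidio's profit: π = (p_{Vidio} − 34)(282 − 3p_{Vidio} + 2p_{Streamly}).
∂π/∂p_{Vidio} = 384 − 6p_{Vidio} + 2p_{Streamly} = 0 ⇒ p_{Vidio} = 64 + (1/3)p_{Streamly}.
The game is symmetric, so in equilibrium p_{Streamly} = p_{Vidio}: the reaction function gives (2/3)p_{Vidio} = 64, hence p_{Vidio} = 96.

96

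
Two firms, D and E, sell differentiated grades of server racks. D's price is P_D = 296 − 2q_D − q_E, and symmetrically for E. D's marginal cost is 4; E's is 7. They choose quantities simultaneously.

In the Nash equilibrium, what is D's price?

121.2

Firm D's profit: π = q_D(296 − 2q_D − q_E) − 4q_D.
∂π/∂q_D = 292 − 4q_D − q_E = 0 ⇒ q_D = 73 − 0.25q_E.
Similarly q_E = 72.25 − 0.25q_D.
Solving the two reaction functions simultaneously: (1 − (−0.25)(−0.25))q_D = 73 − 0.25·72.25, so 0.9375q_D = 54.9375 and q_D = 58.6.
Then q_E = 72.25 − 0.25·58.6 = 57.6.
P_D = 296 − 2·58.6 − 57.6 = 121.2.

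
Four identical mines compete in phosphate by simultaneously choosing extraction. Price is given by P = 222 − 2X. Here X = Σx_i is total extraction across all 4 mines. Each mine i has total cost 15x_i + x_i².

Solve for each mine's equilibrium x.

17.25

A representative mine's profit is π_i = x_i(222 − 2X) − 15x_i − x_i², with X = x_i + Σ_{j≠i} x_j.
First-order condition: 207 − 6x_i − 2Σ_{j≠i} x_j = 0.
With identical mines, set every x_j = x: then 207 − 6x − 6x = 0, i.e. x = 207/12 = 17.25.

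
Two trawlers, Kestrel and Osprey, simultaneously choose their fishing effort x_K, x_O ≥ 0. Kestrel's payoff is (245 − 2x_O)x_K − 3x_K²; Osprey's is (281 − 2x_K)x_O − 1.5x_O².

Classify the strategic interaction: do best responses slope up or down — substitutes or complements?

Expanding Kestrel's payoff: 245x_K − 2x_Ox_K − 3x_K².
∂π/∂x_K = 245 − 2x_O − 6x_K = 0, so x_K = 245/6 − (1/3)x_O.
The best-response slope dx_K/dx_O = −1/3 < 0: the reaction function is downward-sloping, so the choices are strategic substitutes.

strategic substitutes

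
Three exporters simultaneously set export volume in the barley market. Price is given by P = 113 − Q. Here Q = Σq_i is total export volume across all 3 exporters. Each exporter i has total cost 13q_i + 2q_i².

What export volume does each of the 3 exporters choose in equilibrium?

12.5

A representative exporter's profit is π_i = q_i(113 − Q) − 13q_i − 2q_i², with Q = q_i + Σ_{j≠i} q_j.
First-order condition: 100 − 6q_i − Σ_{j≠i} q_j = 0.
With identical exporters, set every q_j = q: then 100 − 6q − 2q = 0, i.e. q = 100/8 = 12.5.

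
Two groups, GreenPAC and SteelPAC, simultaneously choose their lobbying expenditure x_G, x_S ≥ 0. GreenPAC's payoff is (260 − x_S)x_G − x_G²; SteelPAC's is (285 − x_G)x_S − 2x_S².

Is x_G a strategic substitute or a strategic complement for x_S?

Expanding GreenPAC's payoff: 260x_G − x_Sx_G − x_G².
∂π/∂x_G = 260 − x_S − 2x_G = 0, so x_G = 130 − 0.5x_S.
The best-response slope dx_G/dx_S = −0.5 < 0: the reaction function is downward-sloping, so the choices are strategic substitutes.

strategic substitutes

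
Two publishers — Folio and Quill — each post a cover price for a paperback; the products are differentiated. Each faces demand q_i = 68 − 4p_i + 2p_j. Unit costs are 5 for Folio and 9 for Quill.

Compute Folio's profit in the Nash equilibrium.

Folio's profit: π = (p_{Folio} − 5)(68 − 4p_{Folio} + 2p_{Quill}).
∂π/∂p_{Folio} = 88 − 8p_{Folio} + 2p_{Quill} = 0 ⇒ p_{Folio} = 11 + 0.25p_{Quill}.
Similarly p_{Quill} = 13 + 0.25p_{Folio}.
Plugging p_{Quill} into Folio's best response: p_{Folio} = 11 + 0.25(13 + 0.25p_{Folio}) ⇒ 0.9375p_{Folio} = 14.25, so p_{Folio} = 15.2.
Then p_{Quill} = 13 + 0.25·15.2 = 16.8.
q_{Folio} = 68 − 4·15.2 + 2·16.8 = 40.8.
Profit = (15.2 − 5)·40.8 = 416.16.

416.16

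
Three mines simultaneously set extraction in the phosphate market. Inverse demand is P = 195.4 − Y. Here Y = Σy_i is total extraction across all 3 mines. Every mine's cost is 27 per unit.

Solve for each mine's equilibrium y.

42.1

A representative mine's profit is π_i = y_i(195.4 − Y) − 27y_i, with Y = y_i + Σ_{j≠i} y_j.
First-order condition: 168.4 − 2y_i − Σ_{j≠i} y_j = 0.
Imposing symmetry (y_j = y for all j) turns Σ_{j≠i} y_j into 2y, so 168.4 = 4y and y = 42.1.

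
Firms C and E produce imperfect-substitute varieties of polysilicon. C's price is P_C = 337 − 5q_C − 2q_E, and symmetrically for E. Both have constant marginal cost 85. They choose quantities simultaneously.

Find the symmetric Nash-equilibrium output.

Firm C's profit: π = q_C(337 − 5q_C − 2q_E) − 85q_C.
∂π/∂q_C = 252 − 10q_C − 2q_E = 0 ⇒ q_C = 25.2 − 0.2q_E.
The game is symmetric, so in equilibrium q_E = q_C: the reaction function gives 1.2q_C = 25.2, hence q_C = 21.

21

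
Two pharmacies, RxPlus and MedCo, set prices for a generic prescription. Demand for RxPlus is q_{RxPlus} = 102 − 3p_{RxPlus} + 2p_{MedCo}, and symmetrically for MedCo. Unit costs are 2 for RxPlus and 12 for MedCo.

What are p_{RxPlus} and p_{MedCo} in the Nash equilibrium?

RxPlus's profit: π = (p_{RxPlus} − 2)(102 − 3p_{RxPlus} + 2p_{MedCo}).
∂π/∂p_{RxPlus} = 108 − 6p_{RxPlus} + 2p_{MedCo} = 0 ⇒ p_{RxPlus} = 18 + (1/3)p_{MedCo}.
Similarly p_{MedCo} = 23 + (1/3)p_{RxPlus}.
Substituting the second reaction function into the first: p_{RxPlus} = 18 + (1/3)(23 + (1/3)p_{RxPlus}), which gives (8/9)p_{RxPlus} = 77/3 ⇒ p_{RxPlus} = 28.875.
Then p_{MedCo} = 23 + (1/3)·28.875 = 32.625.

28.875, 32.625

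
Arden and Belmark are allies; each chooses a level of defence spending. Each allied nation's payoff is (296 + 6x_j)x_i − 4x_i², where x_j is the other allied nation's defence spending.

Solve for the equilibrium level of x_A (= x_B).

Arden's payoff is (296 + 6x_B)x_A − 4x_A².
∂π/∂x_A = 296 + 6x_B − 8x_A = 0, so x_A = 37 + 0.75x_B.
Setting x_A = x_B in the reaction function: x_A = 37 + 0.75x_A, so x_A = 37 / 0.25 = 148.

148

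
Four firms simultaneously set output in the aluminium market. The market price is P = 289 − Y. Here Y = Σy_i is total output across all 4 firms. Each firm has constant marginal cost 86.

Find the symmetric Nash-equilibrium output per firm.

A representative firm's profit is π_i = y_i(289 − Y) − 86y_i, with Y = y_i + Σ_{j≠i} y_j.
First-order condition: 203 − 2y_i − Σ_{j≠i} y_j = 0.
In a symmetric equilibrium every firm chooses the same y, so Σ_{j≠i} y_j = 3y. The condition becomes 203 − 5y = 0, giving y = 203/5 = 40.6.

40.6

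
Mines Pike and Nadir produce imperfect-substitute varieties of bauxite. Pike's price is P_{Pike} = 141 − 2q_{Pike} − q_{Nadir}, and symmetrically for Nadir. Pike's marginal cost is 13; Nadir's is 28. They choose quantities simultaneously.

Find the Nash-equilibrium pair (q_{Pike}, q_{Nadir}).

26.6, 21.6

Mine Pike's profit: π = q_{Pike}(141 − 2q_{Pike} − q_{Nadir}) − 13q_{Pike}.
∂π/∂q_{Pike} = 128 − 4q_{Pike} − q_{Nadir} = 0 ⇒ q_{Pike} = 32 − 0.25q_{Nadir}.
Similarly q_{Nadir} = 28.25 − 0.25q_{Pike}.
Plugging q_{Nadir} into Pike's best response: q_{Pike} = 32 − 0.25(28.25 − 0.25q_{Pike}) ⇒ 0.9375q_{Pike} = 24.9375, so q_{Pike} = 26.6.
Then q_{Nadir} = 28.25 − 0.25·26.6 = 21.6.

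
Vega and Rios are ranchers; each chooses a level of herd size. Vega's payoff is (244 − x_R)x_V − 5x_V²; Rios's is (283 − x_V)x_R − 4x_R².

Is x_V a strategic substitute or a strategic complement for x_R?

strategic substitutes

Expanding Vega's payoff: 244x_V − x_Rx_V − 5x_V².
∂π/∂x_V = 244 − x_R − 10x_V = 0, so x_V = 24.4 − 0.1x_R.
The best-response slope dx_V/dx_R = −0.1 < 0: the reaction function is downward-sloping, so the choices are strategic substitutes.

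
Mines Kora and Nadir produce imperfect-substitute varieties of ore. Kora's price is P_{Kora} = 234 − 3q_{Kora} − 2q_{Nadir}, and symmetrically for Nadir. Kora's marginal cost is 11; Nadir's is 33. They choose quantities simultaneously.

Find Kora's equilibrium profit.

2566.6875

Mine Kora's profit: π = q_{Kora}(234 − 3q_{Kora} − 2q_{Nadir}) − 11q_{Kora}.
∂π/∂q_{Kora} = 223 − 6q_{Kora} − 2q_{Nadir} = 0 ⇒ q_{Kora} = 223/6 − (1/3)q_{Nadir}.
Similarly q_{Nadir} = 33.5 − (1/3)q_{Kora}.
Plugging q_{Nadir} into Kora's best response: q_{Kora} = 223/6 − (1/3)(33.5 − (1/3)q_{Kora}) ⇒ (8/9)q_{Kora} = 26, so q_{Kora} = 29.25.
Then q_{Nadir} = 33.5 − (1/3)·29.25 = 23.75.
P_{Kora} = 234 − 3·29.25 − 2·23.75 = 98.75.
Profit = (98.75 − 11)·29.25 = 2566.6875.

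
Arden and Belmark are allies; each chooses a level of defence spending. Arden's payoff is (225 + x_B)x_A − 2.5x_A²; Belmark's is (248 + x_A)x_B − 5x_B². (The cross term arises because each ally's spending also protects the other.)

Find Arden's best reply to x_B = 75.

60

Expanding Arden's payoff: 225x_A + x_Bx_A − 2.5x_A².
∂π/∂x_A = 225 + x_B − 5x_A = 0, so x_A = 45 + 0.2x_B.
At x_B = 75: x_A = 45 + 0.2·75 = 60.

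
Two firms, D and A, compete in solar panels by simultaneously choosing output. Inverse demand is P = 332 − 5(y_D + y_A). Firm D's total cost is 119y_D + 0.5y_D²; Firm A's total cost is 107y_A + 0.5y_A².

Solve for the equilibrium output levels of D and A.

12.6875, 14.6875

Firm D's profit: π = y_D(332 − 5(y_D + y_A)) − 119y_D − 0.5y_D².
∂π/∂y_D = 213 − 11y_D − 5y_A = 0, so y_D = 213/11 − (5/11)y_A.
By the same steps for A: y_A = 225/11 − (5/11)y_D.
Substituting the second reaction function into the first: y_D = 213/11 − (5/11)(225/11 − (5/11)y_D), which gives (96/121)y_D = 1218/121 ⇒ y_D = 12.6875.
Then y_A = 225/11 − (5/11)·12.6875 = 14.6875.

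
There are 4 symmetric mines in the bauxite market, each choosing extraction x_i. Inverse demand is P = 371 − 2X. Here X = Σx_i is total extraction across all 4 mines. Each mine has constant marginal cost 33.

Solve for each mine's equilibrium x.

A representative mine's profit is π_i = x_i(371 − 2X) − 33x_i, with X = x_i + Σ_{j≠i} x_j.
First-order condition: 338 − 4x_i − 2Σ_{j≠i} x_j = 0.
In a symmetric equilibrium every mine chooses the same x, so Σ_{j≠i} x_j = 3x. The condition becomes 338 − 10x = 0, giving x = 338/10 = 33.8.

33.8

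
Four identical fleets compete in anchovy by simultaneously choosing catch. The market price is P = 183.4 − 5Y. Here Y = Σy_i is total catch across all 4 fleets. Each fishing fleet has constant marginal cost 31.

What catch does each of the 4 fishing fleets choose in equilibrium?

6.096

A representative fishing fleet's profit is π_i = y_i(183.4 − 5Y) − 31y_i, with Y = y_i + Σ_{j≠i} y_j.
First-order condition: 152.4 − 10y_i − 5Σ_{j≠i} y_j = 0.
Imposing symmetry (y_j = y for all j) turns Σ_{j≠i} y_j into 3y, so 152.4 = 25y and y = 6.096.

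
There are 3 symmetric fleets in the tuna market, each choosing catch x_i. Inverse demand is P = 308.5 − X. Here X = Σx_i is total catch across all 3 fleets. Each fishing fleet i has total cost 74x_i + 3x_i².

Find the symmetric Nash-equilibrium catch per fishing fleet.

A representative fishing fleet's profit is π_i = x_i(308.5 − X) − 74x_i − 3x_i², with X = x_i + Σ_{j≠i} x_j.
First-order condition: 234.5 − 8x_i − Σ_{j≠i} x_j = 0.
In a symmetric equilibrium every fishing fleet chooses the same x, so Σ_{j≠i} x_j = 2x. The condition becomes 234.5 − 10x = 0, giving x = 234.5/10 = 23.45.

23.45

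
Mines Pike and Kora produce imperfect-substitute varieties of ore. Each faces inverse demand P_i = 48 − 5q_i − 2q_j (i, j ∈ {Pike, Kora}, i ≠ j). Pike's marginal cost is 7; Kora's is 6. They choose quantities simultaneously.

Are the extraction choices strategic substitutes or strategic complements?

strategic substitutes

Mine Pike's profit: π = q_{Pike}(48 − 5q_{Pike} − 2q_{Kora}) − 7q_{Pike}.
∂π/∂q_{Pike} = 41 − 10q_{Pike} − 2q_{Kora} = 0 ⇒ q_{Pike} = 4.1 − 0.2q_{Kora}.
The best-response slope dq_{Pike}/dq_{Kora} = −0.2 < 0: the reaction function is downward-sloping, so the choices are strategic substitutes.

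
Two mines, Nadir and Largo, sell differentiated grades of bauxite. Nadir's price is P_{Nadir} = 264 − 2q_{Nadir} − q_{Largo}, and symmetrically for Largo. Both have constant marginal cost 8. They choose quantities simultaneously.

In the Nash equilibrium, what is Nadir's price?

110.4

Mine Nadir's profit: π = q_{Nadir}(264 − 2q_{Nadir} − q_{Largo}) − 8q_{Nadir}.
∂π/∂q_{Nadir} = 256 − 4q_{Nadir} − q_{Largo} = 0 ⇒ q_{Nadir} = 64 − 0.25q_{Largo}.
By symmetry q_{Largo} = q_{Nadir}; substituting into the reaction function, 1.25q_{Nadir} = 64 and q_{Nadir} = 51.2.
P_{Nadir} = 264 − 2·51.2 − 51.2 = 110.4.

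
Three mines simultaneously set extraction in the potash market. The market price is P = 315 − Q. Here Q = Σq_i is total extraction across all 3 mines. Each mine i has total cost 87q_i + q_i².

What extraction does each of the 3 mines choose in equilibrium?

38

A representative mine's profit is π_i = q_i(315 − Q) − 87q_i − q_i², with Q = q_i + Σ_{j≠i} q_j.
First-order condition: 228 − 4q_i − Σ_{j≠i} q_j = 0.
In a symmetric equilibrium every mine chooses the same q, so Σ_{j≠i} q_j = 2q. The condition becomes 228 − 6q = 0, giving q = 228/6 = 38.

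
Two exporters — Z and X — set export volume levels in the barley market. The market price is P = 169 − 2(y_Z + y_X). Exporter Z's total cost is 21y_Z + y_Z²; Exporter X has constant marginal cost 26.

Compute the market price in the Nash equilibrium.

Exporter Z's profit: π = y_Z(169 − 2(y_Z + y_X)) − 21y_Z − y_Z².
∂π/∂y_Z = 148 − 6y_Z − 2y_X = 0, so y_Z = 74/3 − (1/3)y_X.
For X: ∂π/∂y_X = 143 − 4y_X − 2y_Z = 0 ⇒ y_X = 35.75 − 0.5y_Z.
Solving the two reaction functions simultaneously: (1 − (−1/3)(−0.5))y_Z = 74/3 − (1/3)·35.75, so (5/6)y_Z = 12.75 and y_Z = 15.3.
Then y_X = 35.75 − 0.5·15.3 = 28.1.
Equilibrium price: P = 169 − 2·43.4 = 82.2.

82.2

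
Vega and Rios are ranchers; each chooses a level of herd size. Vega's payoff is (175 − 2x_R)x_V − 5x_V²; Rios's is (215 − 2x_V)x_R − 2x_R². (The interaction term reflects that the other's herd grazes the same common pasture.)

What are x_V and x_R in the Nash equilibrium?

7.5, 50

Expanding Vega's payoff: 175x_V − 2x_Rx_V − 5x_V².
∂π/∂x_V = 175 − 2x_R − 10x_V = 0, so x_V = 17.5 − 0.2x_R.
Likewise for Rios: x_R = 53.75 − 0.5x_V.
Plugging x_R into Vega's best response: x_V = 17.5 − 0.2(53.75 − 0.5x_V) ⇒ 0.9x_V = 6.75, so x_V = 7.5.
Then x_R = 53.75 − 0.5·7.5 = 50.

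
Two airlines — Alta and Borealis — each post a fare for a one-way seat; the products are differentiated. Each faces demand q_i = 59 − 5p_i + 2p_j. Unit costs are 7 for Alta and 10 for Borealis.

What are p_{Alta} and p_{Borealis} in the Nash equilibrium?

12.0625, 13.3125

Alta's profit: π = (p_{Alta} − 7)(59 − 5p_{Alta} + 2p_{Borealis}).
∂π/∂p_{Alta} = 94 − 10p_{Alta} + 2p_{Borealis} = 0 ⇒ p_{Alta} = 9.4 + 0.2p_{Borealis}.
Similarly p_{Borealis} = 10.9 + 0.2p_{Alta}.
Plugging p_{Borealis} into Alta's best response: p_{Alta} = 9.4 + 0.2(10.9 + 0.2p_{Alta}) ⇒ 0.96p_{Alta} = 11.58, so p_{Alta} = 12.0625.
Then p_{Borealis} = 10.9 + 0.2·12.0625 = 13.3125.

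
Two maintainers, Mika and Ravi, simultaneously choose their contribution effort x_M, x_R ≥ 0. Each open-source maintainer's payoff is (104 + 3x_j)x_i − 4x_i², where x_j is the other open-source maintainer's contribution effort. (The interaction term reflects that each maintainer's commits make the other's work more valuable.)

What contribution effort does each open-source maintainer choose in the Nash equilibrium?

20.8

Mika's payoff is (104 + 3x_R)x_M − 4x_M².
∂π/∂x_M = 104 + 3x_R − 8x_M = 0, so x_M = 13 + 0.375x_R.
The game is symmetric, so in equilibrium x_R = x_M: the reaction function gives 0.625x_M = 13, hence x_M = 20.8.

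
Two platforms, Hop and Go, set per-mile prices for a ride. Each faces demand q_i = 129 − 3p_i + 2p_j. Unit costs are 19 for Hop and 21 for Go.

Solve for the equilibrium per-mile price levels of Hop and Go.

46.875, 47.625

Hop's profit: π = (p_{Hop} − 19)(129 − 3p_{Hop} + 2p_{Go}).
∂π/∂p_{Hop} = 186 − 6p_{Hop} + 2p_{Go} = 0 ⇒ p_{Hop} = 31 + (1/3)p_{Go}.
Similarly p_{Go} = 32 + (1/3)p_{Hop}.
Plugging p_{Go} into Hop's best response: p_{Hop} = 31 + (1/3)(32 + (1/3)p_{Hop}) ⇒ (8/9)p_{Hop} = 125/3, so p_{Hop} = 46.875.
Then p_{Go} = 32 + (1/3)·46.875 = 47.625.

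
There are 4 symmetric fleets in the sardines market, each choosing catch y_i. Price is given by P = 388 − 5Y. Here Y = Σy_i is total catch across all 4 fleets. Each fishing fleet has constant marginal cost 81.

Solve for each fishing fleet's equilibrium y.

12.28

A representative fishing fleet's profit is π_i = y_i(388 − 5Y) − 81y_i, with Y = y_i + Σ_{j≠i} y_j.
First-order condition: 307 − 10y_i − 5Σ_{j≠i} y_j = 0.
In a symmetric equilibrium every fishing fleet chooses the same y, so Σ_{j≠i} y_j = 3y. The condition becomes 307 − 25y = 0, giving y = 307/25 = 12.28.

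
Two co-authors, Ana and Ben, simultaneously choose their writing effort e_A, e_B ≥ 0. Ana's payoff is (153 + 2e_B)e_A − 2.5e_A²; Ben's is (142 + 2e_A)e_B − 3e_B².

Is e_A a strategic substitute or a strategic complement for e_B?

Expanding Ana's payoff: 153e_A + 2e_Be_A − 2.5e_A².
∂π/∂e_A = 153 + 2e_B − 5e_A = 0, so e_A = 30.6 + 0.4e_B.
The best-response slope de_A/de_B = 0.4 > 0: the reaction function is upward-sloping, so the choices are strategic complements.

strategic complements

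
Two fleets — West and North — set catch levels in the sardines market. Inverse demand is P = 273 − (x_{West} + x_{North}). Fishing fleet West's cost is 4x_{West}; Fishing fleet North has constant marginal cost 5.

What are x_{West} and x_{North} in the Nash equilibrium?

Fishing fleet West's profit: π = x_{West}(273 − (x_{West} + x_{North})) − 4x_{West}.
∂π/∂x_{West} = 269 − 2x_{West} − x_{North} = 0, so x_{West} = 134.5 − 0.5x_{North}.
By the same steps for North: x_{North} = 134 − 0.5x_{West}.
Solving the two reaction functions simultaneously: (1 − (−0.5)(−0.5))x_{West} = 134.5 − 0.5·134, so 0.75x_{West} = 67.5 and x_{West} = 90.
Then x_{North} = 134 − 0.5·90 = 89.

90, 89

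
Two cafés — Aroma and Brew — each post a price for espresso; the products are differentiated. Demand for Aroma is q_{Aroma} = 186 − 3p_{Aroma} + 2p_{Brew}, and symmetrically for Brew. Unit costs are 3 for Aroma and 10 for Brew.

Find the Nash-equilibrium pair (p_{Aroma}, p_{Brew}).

Aroma's profit: π = (p_{Aroma} − 3)(186 − 3p_{Aroma} + 2p_{Brew}).
∂π/∂p_{Aroma} = 195 − 6p_{Aroma} + 2p_{Brew} = 0 ⇒ p_{Aroma} = 32.5 + (1/3)p_{Brew}.
Similarly p_{Brew} = 36 + (1/3)p_{Aroma}.
Plugging p_{Brew} into Aroma's best response: p_{Aroma} = 32.5 + (1/3)(36 + (1/3)p_{Aroma}) ⇒ (8/9)p_{Aroma} = 44.5, so p_{Aroma} = 50.0625.
Then p_{Brew} = 36 + (1/3)·50.0625 = 52.6875.

50.0625, 52.6875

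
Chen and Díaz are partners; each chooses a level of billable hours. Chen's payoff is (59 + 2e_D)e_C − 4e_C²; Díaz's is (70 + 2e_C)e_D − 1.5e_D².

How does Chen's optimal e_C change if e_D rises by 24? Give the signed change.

6

Expanding Chen's payoff: 59e_C + 2e_De_C − 4e_C².
∂π/∂e_C = 59 + 2e_D − 8e_C = 0, so e_C = 7.375 + 0.25e_D.
The reaction-function slope is 0.25, so a 24-unit rise in e_D moves e_C by 0.25 × 24 = 6. Chen's best response rises — the actions are strategic complements.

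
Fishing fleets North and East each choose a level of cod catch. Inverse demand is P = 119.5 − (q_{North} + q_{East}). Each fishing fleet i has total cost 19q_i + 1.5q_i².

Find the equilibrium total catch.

33.5

Fishing fleet North's profit: π = q_{North}(119.5 − (q_{North} + q_{East})) − 19q_{North} − 1.5q_{North}².
∂π/∂q_{North} = 100.5 − 5q_{North} − q_{East} = 0, so q_{North} = 20.1 − 0.2q_{East}.
The game is symmetric, so in equilibrium q_{East} = q_{North}: the reaction function gives 1.2q_{North} = 20.1, hence q_{North} = 16.75.
Total catch: 16.75 + 16.75 = 33.5.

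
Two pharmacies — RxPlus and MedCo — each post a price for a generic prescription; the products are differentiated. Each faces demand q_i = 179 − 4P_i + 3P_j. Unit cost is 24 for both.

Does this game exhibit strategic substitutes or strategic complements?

strategic complements

RxPlus's profit: π = (P_{RxPlus} − 24)(179 − 4P_{RxPlus} + 3P_{MedCo}).
∂π/∂P_{RxPlus} = 275 − 8P_{RxPlus} + 3P_{MedCo} = 0 ⇒ P_{RxPlus} = 34.375 + 0.375P_{MedCo}.
The best-response slope dP_{RxPlus}/dP_{MedCo} = 0.375 > 0: the reaction function is upward-sloping, so the choices are strategic complements.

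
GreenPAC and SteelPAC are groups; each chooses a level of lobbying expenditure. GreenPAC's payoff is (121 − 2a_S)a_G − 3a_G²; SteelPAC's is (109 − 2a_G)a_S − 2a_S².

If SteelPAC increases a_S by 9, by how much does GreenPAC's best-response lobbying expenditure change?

-3

Expanding GreenPAC's payoff: 121a_G − 2a_Sa_G − 3a_G².
∂π/∂a_G = 121 − 2a_S − 6a_G = 0, so a_G = 121/6 − (1/3)a_S.
The reaction-function slope is −1/3, so a 9-unit rise in a_S moves a_G by −1/3 × 9 = −3. GreenPAC's best response falls — the actions are strategic substitutes.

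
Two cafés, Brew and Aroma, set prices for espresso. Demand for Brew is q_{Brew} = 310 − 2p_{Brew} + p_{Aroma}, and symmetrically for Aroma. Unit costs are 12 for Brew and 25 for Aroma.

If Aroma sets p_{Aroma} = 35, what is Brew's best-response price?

Brew's profit: π = (p_{Brew} − 12)(310 − 2p_{Brew} + p_{Aroma}).
∂π/∂p_{Brew} = 334 − 4p_{Brew} + p_{Aroma} = 0 ⇒ p_{Brew} = 83.5 + 0.25p_{Aroma}.
At p_{Aroma} = 35: p_{Brew} = 83.5 + 0.25·35 = 92.25.

92.25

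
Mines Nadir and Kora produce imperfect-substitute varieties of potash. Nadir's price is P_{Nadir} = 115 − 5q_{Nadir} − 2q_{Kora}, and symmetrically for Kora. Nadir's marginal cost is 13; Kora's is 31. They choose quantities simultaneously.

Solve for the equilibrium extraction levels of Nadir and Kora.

Mine Nadir's profit: π = q_{Nadir}(115 − 5q_{Nadir} − 2q_{Kora}) − 13q_{Nadir}.
∂π/∂q_{Nadir} = 102 − 10q_{Nadir} − 2q_{Kora} = 0 ⇒ q_{Nadir} = 10.2 − 0.2q_{Kora}.
Similarly q_{Kora} = 8.4 − 0.2q_{Nadir}.
Solving the two reaction functions simultaneously: (1 − (−0.2)(−0.2))q_{Nadir} = 10.2 − 0.2·8.4, so 0.96q_{Nadir} = 8.52 and q_{Nadir} = 8.875.
Then q_{Kora} = 8.4 − 0.2·8.875 = 6.625.

8.875, 6.625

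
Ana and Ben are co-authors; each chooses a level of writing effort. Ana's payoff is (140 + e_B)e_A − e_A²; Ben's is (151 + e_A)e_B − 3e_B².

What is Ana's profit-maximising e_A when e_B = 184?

162

Expanding Ana's payoff: 140e_A + e_Be_A − e_A².
∂π/∂e_A = 140 + e_B − 2e_A = 0, so e_A = 70 + 0.5e_B.
At e_B = 184: e_A = 70 + 0.5·184 = 162.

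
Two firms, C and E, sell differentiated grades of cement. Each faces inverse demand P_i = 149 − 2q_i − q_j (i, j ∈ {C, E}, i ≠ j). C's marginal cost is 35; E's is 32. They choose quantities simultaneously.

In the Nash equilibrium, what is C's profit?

1021.52

Firm C's profit: π = q_C(149 − 2q_C − q_E) − 35q_C.
∂π/∂q_C = 114 − 4q_C − q_E = 0 ⇒ q_C = 28.5 − 0.25q_E.
Similarly q_E = 29.25 − 0.25q_C.
Substituting the second reaction function into the first: q_C = 28.5 − 0.25(29.25 − 0.25q_C), which gives 0.9375q_C = 21.1875 ⇒ q_C = 22.6.
Then q_E = 29.25 − 0.25·22.6 = 23.6.
P_C = 149 − 2·22.6 − 23.6 = 80.2.
Profit = (80.2 − 35)·22.6 = 1021.52.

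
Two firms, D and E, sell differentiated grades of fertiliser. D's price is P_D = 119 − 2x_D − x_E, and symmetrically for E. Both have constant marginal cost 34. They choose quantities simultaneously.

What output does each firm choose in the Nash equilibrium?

17

Firm D's profit: π = x_D(119 − 2x_D − x_E) − 34x_D.
∂π/∂x_D = 85 − 4x_D − x_E = 0 ⇒ x_D = 21.25 − 0.25x_E.
Setting x_D = x_E in the reaction function: x_D = 21.25 − 0.25x_D, so x_D = 21.25 / 1.25 = 17.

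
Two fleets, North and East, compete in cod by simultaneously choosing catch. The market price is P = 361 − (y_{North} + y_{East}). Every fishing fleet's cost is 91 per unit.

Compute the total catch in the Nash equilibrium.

Fishing fleet North's profit: π = y_{North}(361 − (y_{North} + y_{East})) − 91y_{North}.
∂π/∂y_{North} = 270 − 2y_{North} − y_{East} = 0, so y_{North} = 135 − 0.5y_{East}.
Setting y_{North} = y_{East} in the reaction function: y_{North} = 135 − 0.5y_{North}, so y_{North} = 135 / 1.5 = 90.
Total catch: 90 + 90 = 180.

180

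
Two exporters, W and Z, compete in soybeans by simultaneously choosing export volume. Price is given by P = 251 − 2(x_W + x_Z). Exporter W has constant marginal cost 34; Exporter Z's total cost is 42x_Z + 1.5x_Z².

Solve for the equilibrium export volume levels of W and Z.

45.875, 16.75

Exporter W's profit: π = x_W(251 − 2(x_W + x_Z)) − 34x_W.
∂π/∂x_W = 217 − 4x_W − 2x_Z = 0, so x_W = 54.25 − 0.5x_Z.
For Z: ∂π/∂x_Z = 209 − 7x_Z − 2x_W = 0 ⇒ x_Z = 209/7 − (2/7)x_W.
Plugging x_Z into W's best response: x_W = 54.25 − 0.5(209/7 − (2/7)x_W) ⇒ (6/7)x_W = 1101/28, so x_W = 45.875.
Then x_Z = 209/7 − (2/7)·45.875 = 16.75.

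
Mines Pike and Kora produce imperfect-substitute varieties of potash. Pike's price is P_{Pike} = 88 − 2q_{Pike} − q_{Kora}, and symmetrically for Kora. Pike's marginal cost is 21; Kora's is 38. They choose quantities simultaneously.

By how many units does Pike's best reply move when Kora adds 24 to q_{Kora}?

Mine Pike's profit: π = q_{Pike}(88 − 2q_{Pike} − q_{Kora}) − 21q_{Pike}.
∂π/∂q_{Pike} = 67 − 4q_{Pike} − q_{Kora} = 0 ⇒ q_{Pike} = 16.75 − 0.25q_{Kora}.
The reaction-function slope is −0.25, so a 24-unit rise in q_{Kora} moves q_{Pike} by −0.25 × 24 = −6. Pike's best response falls — the actions are strategic substitutes.

-6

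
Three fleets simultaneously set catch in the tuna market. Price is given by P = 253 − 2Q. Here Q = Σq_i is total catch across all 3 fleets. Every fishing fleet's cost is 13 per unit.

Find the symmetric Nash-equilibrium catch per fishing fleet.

A representative fishing fleet's profit is π_i = q_i(253 − 2Q) − 13q_i, with Q = q_i + Σ_{j≠i} q_j.
First-order condition: 240 − 4q_i − 2Σ_{j≠i} q_j = 0.
With identical fishing fleets, set every q_j = q: then 240 − 4q − 4q = 0, i.e. q = 240/8 = 30.

30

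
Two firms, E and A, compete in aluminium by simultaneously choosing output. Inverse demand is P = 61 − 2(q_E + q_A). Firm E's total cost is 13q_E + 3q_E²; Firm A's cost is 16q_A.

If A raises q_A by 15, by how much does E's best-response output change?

-3

Firm E's profit: π = q_E(61 − 2(q_E + q_A)) − 13q_E − 3q_E².
∂π/∂q_E = 48 − 10q_E − 2q_A = 0, so q_E = 4.8 − 0.2q_A.
The reaction-function slope is −0.2, so a 15-unit rise in q_A moves q_E by −0.2 × 15 = −3. E's best response falls — the actions are strategic substitutes.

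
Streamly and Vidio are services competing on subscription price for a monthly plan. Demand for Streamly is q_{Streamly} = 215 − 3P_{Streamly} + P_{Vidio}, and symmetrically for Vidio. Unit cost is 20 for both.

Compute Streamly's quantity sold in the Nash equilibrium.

Streamly's profit: π = (P_{Streamly} − 20)(215 − 3P_{Streamly} + P_{Vidio}).
∂π/∂P_{Streamly} = 275 − 6P_{Streamly} + P_{Vidio} = 0 ⇒ P_{Streamly} = 275/6 + (1/6)P_{Vidio}.
The game is symmetric, so in equilibrium P_{Vidio} = P_{Streamly}: the reaction function gives (5/6)P_{Streamly} = 275/6, hence P_{Streamly} = 55.
q_{Streamly} = 215 − 3·55 + 55 = 105.

105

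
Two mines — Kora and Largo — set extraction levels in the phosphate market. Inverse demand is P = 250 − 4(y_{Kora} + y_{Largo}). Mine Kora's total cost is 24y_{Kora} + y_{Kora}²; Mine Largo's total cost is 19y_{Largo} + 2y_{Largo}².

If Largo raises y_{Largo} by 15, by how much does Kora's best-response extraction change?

-6

Mine Kora's profit: π = y_{Kora}(250 − 4(y_{Kora} + y_{Largo})) − 24y_{Kora} − y_{Kora}².
∂π/∂y_{Kora} = 226 − 10y_{Kora} − 4y_{Largo} = 0, so y_{Kora} = 22.6 − 0.4y_{Largo}.
The reaction-function slope is −0.4, so a 15-unit rise in y_{Largo} moves y_{Kora} by −0.4 × 15 = −6. Kora's best response falls — the actions are strategic substitutes.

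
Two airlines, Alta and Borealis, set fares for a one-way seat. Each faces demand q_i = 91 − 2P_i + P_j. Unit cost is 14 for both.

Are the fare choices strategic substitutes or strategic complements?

strategic complements

Alta's profit: π = (P_{Alta} − 14)(91 − 2P_{Alta} + P_{Borealis}).
∂π/∂P_{Alta} = 119 − 4P_{Alta} + P_{Borealis} = 0 ⇒ P_{Alta} = 29.75 + 0.25P_{Borealis}.
The best-response slope dP_{Alta}/dP_{Borealis} = 0.25 > 0: the reaction function is upward-sloping, so the choices are strategic complements.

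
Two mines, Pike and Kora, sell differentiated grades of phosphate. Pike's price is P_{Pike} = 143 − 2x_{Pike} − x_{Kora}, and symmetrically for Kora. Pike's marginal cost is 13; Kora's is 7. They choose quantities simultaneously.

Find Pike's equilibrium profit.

1310.72

Mine Pike's profit: π = x_{Pike}(143 − 2x_{Pike} − x_{Kora}) − 13x_{Pike}.
∂π/∂x_{Pike} = 130 − 4x_{Pike} − x_{Kora} = 0 ⇒ x_{Pike} = 32.5 − 0.25x_{Kora}.
Similarly x_{Kora} = 34 − 0.25x_{Pike}.
Solving the two reaction functions simultaneously: (1 − (−0.25)(−0.25))x_{Pike} = 32.5 − 0.25·34, so 0.9375x_{Pike} = 24 and x_{Pike} = 25.6.
Then x_{Kora} = 34 − 0.25·25.6 = 27.6.
P_{Pike} = 143 − 2·25.6 − 27.6 = 64.2.
Profit = (64.2 − 13)·25.6 = 1310.72.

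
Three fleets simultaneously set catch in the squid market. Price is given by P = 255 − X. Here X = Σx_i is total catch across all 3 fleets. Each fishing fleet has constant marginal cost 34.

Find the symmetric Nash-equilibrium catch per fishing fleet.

A representative fishing fleet's profit is π_i = x_i(255 − X) − 34x_i, with X = x_i + Σ_{j≠i} x_j.
First-order condition: 221 − 2x_i − Σ_{j≠i} x_j = 0.
Imposing symmetry (x_j = x for all j) turns Σ_{j≠i} x_j into 2x, so 221 = 4x and x = 55.25.

55.25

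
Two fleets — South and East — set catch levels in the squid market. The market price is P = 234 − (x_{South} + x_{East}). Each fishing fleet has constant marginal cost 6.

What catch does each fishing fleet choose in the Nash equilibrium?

76

Fishing fleet South's profit: π = x_{South}(234 − (x_{South} + x_{East})) − 6x_{South}.
∂π/∂x_{South} = 228 − 2x_{South} − x_{East} = 0, so x_{South} = 114 − 0.5x_{East}.
Setting x_{South} = x_{East} in the reaction function: x_{South} = 114 − 0.5x_{South}, so x_{South} = 114 / 1.5 = 76.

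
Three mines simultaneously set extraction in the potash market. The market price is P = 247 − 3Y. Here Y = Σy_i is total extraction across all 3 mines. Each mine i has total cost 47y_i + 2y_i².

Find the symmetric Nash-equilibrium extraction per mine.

A representative mine's profit is π_i = y_i(247 − 3Y) − 47y_i − 2y_i², with Y = y_i + Σ_{j≠i} y_j.
First-order condition: 200 − 10y_i − 3Σ_{j≠i} y_j = 0.
In a symmetric equilibrium every mine chooses the same y, so Σ_{j≠i} y_j = 2y. The condition becomes 200 − 16y = 0, giving y = 200/16 = 12.5.

12.5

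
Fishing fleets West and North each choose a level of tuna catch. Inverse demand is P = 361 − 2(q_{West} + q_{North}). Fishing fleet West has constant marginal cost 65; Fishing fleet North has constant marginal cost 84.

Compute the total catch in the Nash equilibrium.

95.5

Fishing fleet West's profit: π = q_{West}(361 − 2(q_{West} + q_{North})) − 65q_{West}.
∂π/∂q_{West} = 296 − 4q_{West} − 2q_{North} = 0, so q_{West} = 74 − 0.5q_{North}.
By the same steps for North: q_{North} = 69.25 − 0.5q_{West}.
Plugging q_{North} into West's best response: q_{West} = 74 − 0.5(69.25 − 0.5q_{West}) ⇒ 0.75q_{West} = 39.375, so q_{West} = 52.5.
Then q_{North} = 69.25 − 0.5·52.5 = 43.
Total catch: 52.5 + 43 = 95.5.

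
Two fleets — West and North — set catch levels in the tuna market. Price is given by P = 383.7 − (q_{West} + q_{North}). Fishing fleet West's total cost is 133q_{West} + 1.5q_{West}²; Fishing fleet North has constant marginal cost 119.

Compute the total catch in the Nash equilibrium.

Fishing fleet West's profit: π = q_{West}(383.7 − (q_{West} + q_{North})) − 133q_{West} − 1.5q_{West}².
∂π/∂q_{West} = 250.7 − 5q_{West} − q_{North} = 0, so q_{West} = 50.14 − 0.2q_{North}.
For North: ∂π/∂q_{North} = 264.7 − 2q_{North} − q_{West} = 0 ⇒ q_{North} = 132.35 − 0.5q_{West}.
Substituting the second reaction function into the first: q_{West} = 50.14 − 0.2(132.35 − 0.5q_{West}), which gives 0.9q_{West} = 23.67 ⇒ q_{West} = 26.3.
Then q_{North} = 132.35 − 0.5·26.3 = 119.2.
Total catch: 26.3 + 119.2 = 145.5.

145.5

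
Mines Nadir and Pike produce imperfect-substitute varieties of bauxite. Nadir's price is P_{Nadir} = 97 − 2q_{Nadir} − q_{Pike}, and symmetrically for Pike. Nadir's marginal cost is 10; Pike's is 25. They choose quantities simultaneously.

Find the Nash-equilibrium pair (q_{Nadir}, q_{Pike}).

18.4, 13.4

Mine Nadir's profit: π = q_{Nadir}(97 − 2q_{Nadir} − q_{Pike}) − 10q_{Nadir}.
∂π/∂q_{Nadir} = 87 − 4q_{Nadir} − q_{Pike} = 0 ⇒ q_{Nadir} = 21.75 − 0.25q_{Pike}.
Similarly q_{Pike} = 18 − 0.25q_{Nadir}.
Solving the two reaction functions simultaneously: (1 − (−0.25)(−0.25))q_{Nadir} = 21.75 − 0.25·18, so 0.9375q_{Nadir} = 17.25 and q_{Nadir} = 18.4.
Then q_{Pike} = 18 − 0.25·18.4 = 13.4.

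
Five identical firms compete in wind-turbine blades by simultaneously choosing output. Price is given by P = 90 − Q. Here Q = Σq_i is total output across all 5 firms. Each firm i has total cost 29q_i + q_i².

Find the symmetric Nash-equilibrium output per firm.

A representative firm's profit is π_i = q_i(90 − Q) − 29q_i − q_i², with Q = q_i + Σ_{j≠i} q_j.
First-order condition: 61 − 4q_i − Σ_{j≠i} q_j = 0.
Imposing symmetry (q_j = q for all j) turns Σ_{j≠i} q_j into 4q, so 61 = 8q and q = 7.625.

7.625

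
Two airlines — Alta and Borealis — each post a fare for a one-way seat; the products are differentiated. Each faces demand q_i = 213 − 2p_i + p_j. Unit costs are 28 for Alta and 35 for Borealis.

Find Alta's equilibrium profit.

7837.52

Alta's profit: π = (p_{Alta} − 28)(213 − 2p_{Alta} + p_{Borealis}).
∂π/∂p_{Alta} = 269 − 4p_{Alta} + p_{Borealis} = 0 ⇒ p_{Alta} = 67.25 + 0.25p_{Borealis}.
Similarly p_{Borealis} = 70.75 + 0.25p_{Alta}.
Solving the two reaction functions simultaneously: (1 − (0.25)(0.25))p_{Alta} = 67.25 + 0.25·70.75, so 0.9375p_{Alta} = 84.9375 and p_{Alta} = 90.6.
Then p_{Borealis} = 70.75 + 0.25·90.6 = 93.4.
q_{Alta} = 213 − 2·90.6 + 93.4 = 125.2.
Profit = (90.6 − 28)·125.2 = 7837.52.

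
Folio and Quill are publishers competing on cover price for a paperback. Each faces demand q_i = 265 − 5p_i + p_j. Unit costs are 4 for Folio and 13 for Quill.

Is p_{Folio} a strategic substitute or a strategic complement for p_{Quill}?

strategic complements

Folio's profit: π = (p_{Folio} − 4)(265 − 5p_{Folio} + p_{Quill}).
∂π/∂p_{Folio} = 285 − 10p_{Folio} + p_{Quill} = 0 ⇒ p_{Folio} = 28.5 + 0.1p_{Quill}.
The best-response slope dp_{Folio}/dp_{Quill} = 0.1 > 0: the reaction function is upward-sloping, so the choices are strategic complements.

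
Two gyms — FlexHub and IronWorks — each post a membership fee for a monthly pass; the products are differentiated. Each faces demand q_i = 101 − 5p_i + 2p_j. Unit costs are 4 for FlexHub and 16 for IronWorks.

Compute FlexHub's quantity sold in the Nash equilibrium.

FlexHub's profit: π = (p_{FlexHub} − 4)(101 − 5p_{FlexHub} + 2p_{IronWorks}).
∂π/∂p_{FlexHub} = 121 − 10p_{FlexHub} + 2p_{IronWorks} = 0 ⇒ p_{FlexHub} = 12.1 + 0.2p_{IronWorks}.
Similarly p_{IronWorks} = 18.1 + 0.2p_{FlexHub}.
Plugging p_{IronWorks} into FlexHub's best response: p_{FlexHub} = 12.1 + 0.2(18.1 + 0.2p_{FlexHub}) ⇒ 0.96p_{FlexHub} = 15.72, so p_{FlexHub} = 16.375.
Then p_{IronWorks} = 18.1 + 0.2·16.375 = 21.375.
q_{FlexHub} = 101 − 5·16.375 + 2·21.375 = 61.875.

61.875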